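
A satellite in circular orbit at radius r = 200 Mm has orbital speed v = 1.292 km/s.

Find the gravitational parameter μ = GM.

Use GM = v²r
r = 200 Mm = 2 × 10^8 m
v = 1.292 km/s = 1292 m/s
v² = 1.66926 × 10^6 m²/s²
GM = v²r = 1.66926 × 10^6 × 2 × 10^8 = 3.33853 × 10^14 m³/s²
GM ≈ 3.339 × 10^14 m³/s²

Final answer: GM = 3.339 × 10^14 m³/s²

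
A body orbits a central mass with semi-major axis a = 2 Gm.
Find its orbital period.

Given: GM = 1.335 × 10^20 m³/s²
a = 2 Gm = 2 × 10^9 m
GM = 1.335 × 10^20 m³/s²
a³ = 8 × 10^27 m³
T = 2π √(a³/GM) = 2π √((8 × 10^27) / (1.335 × 10^20)) = 2π × 7741.13 s
T = 48639 s ≈ 13.51 hours

Final answer: 13.51 hours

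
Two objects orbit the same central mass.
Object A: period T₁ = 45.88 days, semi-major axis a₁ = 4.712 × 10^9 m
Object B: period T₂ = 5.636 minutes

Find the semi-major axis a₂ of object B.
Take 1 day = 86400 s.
T₁ = 45.88 days = 3.96403 × 10^6 s
T₂ = 5.636 minutes = 338.16 s
a₁ = 4.712 × 10^9 m
Kepler's third law: (T₂/T₁)² = (a₂/a₁)³  ⇒  a₂ = a₁ (T₂/T₁)^(2/3)
T₂/T₁ = 8.53071 × 10^-5
(T₂/T₁)^(2/3) = 0.00193786
a₂ = 4.712 × 10^9 m × 0.00193786 = 9.13122 × 10^6 m ≈ 9.131 × 10^6 m

Final answer: a₂ = 9.131 × 10^6 m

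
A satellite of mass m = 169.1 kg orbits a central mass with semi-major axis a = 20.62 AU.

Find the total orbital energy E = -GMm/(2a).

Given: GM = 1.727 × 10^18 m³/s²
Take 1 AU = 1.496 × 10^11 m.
a = 20.62 AU = 3.08475 × 10^12 m
GM = 1.727 × 10^18 m³/s²
2a = 6.1695 × 10^12 m
GMm = 1.727 × 10^18 × 169.1 = 2.92036 × 10^20 m³·kg/s²
E = −GMm/(2a) = -4.73354 × 10^7 J ≈ -47.34 MJ

Final answer: -47.34 MJ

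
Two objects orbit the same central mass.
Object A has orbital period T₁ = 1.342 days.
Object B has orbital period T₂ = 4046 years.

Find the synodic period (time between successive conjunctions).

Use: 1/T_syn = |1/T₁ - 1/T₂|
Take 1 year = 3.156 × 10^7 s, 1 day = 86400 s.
T₁ = 1.342 days = 115949 s
T₂ = 4046 years = 1.27692 × 10^11 s
1/T₁ = 8.6245 × 10^-6 s⁻¹
1/T₂ = 7.83136 × 10^-12 s⁻¹
|1/T₁ − 1/T₂| = 8.62449 × 10^-6 s⁻¹
T_syn = 1 / |1/T₁ − 1/T₂| = 115949 s ≈ 1.342 days

Final answer: T_syn = 1.342 days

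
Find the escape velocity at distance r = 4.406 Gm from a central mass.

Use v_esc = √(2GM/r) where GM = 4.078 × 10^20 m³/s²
r = 4.406 Gm = 4.406 × 10^9 m
GM = 4.078 × 10^20 m³/s²
2GM/r = 2 × (4.078 × 10^20) / (4.406 × 10^9) = 1.85111 × 10^11 m²/s²
v_esc = √(2GM/r) = 430246 m/s ≈ 430.2 km/s

Final answer: 430.2 km/s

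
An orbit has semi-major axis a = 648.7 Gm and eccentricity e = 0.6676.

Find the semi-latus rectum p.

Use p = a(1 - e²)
a = 648.7 Gm = 6.487 × 10^11 m
e = 0.6676,  e² = 0.44569,  1 − e² = 0.55431
p = a(1 − e²) = 6.487 × 10^11 m × 0.55431 = 3.59581 × 10^11 m ≈ 359.6 Gm

Final answer: p = 359.6 Gm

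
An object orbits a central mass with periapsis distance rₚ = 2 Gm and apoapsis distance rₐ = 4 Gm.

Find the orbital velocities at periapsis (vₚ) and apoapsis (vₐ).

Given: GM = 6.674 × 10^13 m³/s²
rₚ = 2 Gm = 2 × 10^9 m
rₐ = 4 Gm = 4 × 10^9 m
GM = 6.674 × 10^13 m³/s²
a = (rₚ + rₐ)/2 = 3 × 10^9 m
Vis-viva: v² = GM (2/r − 1/a)
vₚ² = 6.674 × 10^13 × (1 × 10^-9 − 3.33333 × 10^-10) = 44493.3 m²/s²
vₚ = 210.934 m/s ≈ 210.9 m/s
vₐ² = 6.674 × 10^13 × (5 × 10^-10 − 3.33333 × 10^-10) = 11123.3 m²/s²
vₐ = 105.467 m/s ≈ 105.5 m/s

Final answer: vₚ = 210.9 m/s, vₐ = 105.5 m/s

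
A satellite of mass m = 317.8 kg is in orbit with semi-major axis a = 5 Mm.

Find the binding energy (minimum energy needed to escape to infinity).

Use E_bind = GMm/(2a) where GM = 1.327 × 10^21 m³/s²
a = 5 Mm = 5 × 10^6 m
GM = 1.327 × 10^21 m³/s²
m = 317.8 kg
GMm = 1.327 × 10^21 × 317.8 = 4.21721 × 10^23 m³·kg/s²
2a = 1 × 10^7 m
E_bind = GMm/(2a) = 4.21721 × 10^16 J ≈ 42.17 PJ

Final answer: 42.17 PJ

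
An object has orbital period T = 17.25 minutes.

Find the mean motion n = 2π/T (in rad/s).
T = 17.25 minutes = 1035 s
n = 2π / 1035 s = 0.00607071 rad/s ≈ 0.006071 rad/s

Final answer: n = 0.006071 rad/s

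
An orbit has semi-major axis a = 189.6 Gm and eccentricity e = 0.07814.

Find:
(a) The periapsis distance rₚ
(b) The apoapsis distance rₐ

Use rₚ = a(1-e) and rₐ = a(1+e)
a = 189.6 Gm = 1.896 × 10^11 m
e = 0.07814:  1 − e = 0.92186,  1 + e = 1.07814
(a) rₚ = a(1 − e) = 1.896 × 10^11 m × 0.92186 = 1.74785 × 10^11 m ≈ 174.8 Gm
(b) rₐ = a(1 + e) = 1.896 × 10^11 m × 1.07814 = 2.04415 × 10^11 m ≈ 204.4 Gm

Final answer:
(a) rₚ = 174.8 Gm
(b) rₐ = 204.4 Gm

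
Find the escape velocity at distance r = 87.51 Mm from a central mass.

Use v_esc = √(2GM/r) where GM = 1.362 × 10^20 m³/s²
r = 87.51 Mm = 8.751 × 10^7 m
GM = 1.362 × 10^20 m³/s²
2GM/r = 2 × (1.362 × 10^20) / (8.751 × 10^7) = 3.11279 × 10^12 m²/s²
v_esc = √(2GM/r) = 1.76431 × 10^6 m/s ≈ 1764 km/s

Final answer: 1764 km/s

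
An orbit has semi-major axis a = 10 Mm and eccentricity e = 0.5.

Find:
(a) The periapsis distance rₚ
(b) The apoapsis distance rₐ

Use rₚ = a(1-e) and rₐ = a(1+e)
a = 10 Mm = 1 × 10^7 m
e = 0.5:  1 − e = 0.5,  1 + e = 1.5
(a) rₚ = a(1 − e) = 1 × 10^7 m × 0.5 = 5 × 10^6 m ≈ 5 Mm
(b) rₐ = a(1 + e) = 1 × 10^7 m × 1.5 = 1.5 × 10^7 m ≈ 15 Mm

Final answer:
(a) rₚ = 5 Mm
(b) rₐ = 15 Mm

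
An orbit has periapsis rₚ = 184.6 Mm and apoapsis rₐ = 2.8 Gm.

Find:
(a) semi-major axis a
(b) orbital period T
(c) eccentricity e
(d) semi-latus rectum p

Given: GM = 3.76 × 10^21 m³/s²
rₚ = 184.6 Mm = 1.846 × 10^8 m
rₐ = 2.8 Gm = 2.8 × 10^9 m
GM = 3.76 × 10^21 m³/s²
a = (rₚ + rₐ)/2 = 1.4923 × 10^9 m
e = (rₐ − rₚ)/(rₐ + rₚ) = (2.6154 × 10^9) / (2.9846 × 10^9) = 0.876298
(a) a = 1.4923 × 10^9 m ≈ 1.492 Gm
(b) a³ = 3.32329 × 10^27 m³;  T = 2π √(a³/GM) = 2π × 940.135 s = 5907.04 s ≈ 1.641 hours
(c) e = 0.876298 ≈ 0.8763
(d) 1 − e² = 0.232101;  p = a(1 − e²) = 1.4923 × 10^9 × 0.232101 = 3.46365 × 10^8 m ≈ 346.4 Mm

Final answer:
(a) semi-major axis a = 1.492 Gm
(b) orbital period T = 1.641 hours
(c) eccentricity e = 0.8763
(d) semi-latus rectum p = 346.4 Mm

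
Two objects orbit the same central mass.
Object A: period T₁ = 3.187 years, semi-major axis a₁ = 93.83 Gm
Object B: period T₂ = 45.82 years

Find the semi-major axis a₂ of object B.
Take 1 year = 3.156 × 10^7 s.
T₁ = 3.187 years = 1.00582 × 10^8 s
T₂ = 45.82 years = 1.44608 × 10^9 s
a₁ = 93.83 Gm = 9.383 × 10^10 m
Kepler's third law: (T₂/T₁)² = (a₂/a₁)³  ⇒  a₂ = a₁ (T₂/T₁)^(2/3)
T₂/T₁ = 14.3772
(T₂/T₁)^(2/3) = 5.91265
a₂ = 9.383 × 10^10 m × 5.91265 = 5.54784 × 10^11 m ≈ 554.8 Gm

Final answer: a₂ = 554.8 Gm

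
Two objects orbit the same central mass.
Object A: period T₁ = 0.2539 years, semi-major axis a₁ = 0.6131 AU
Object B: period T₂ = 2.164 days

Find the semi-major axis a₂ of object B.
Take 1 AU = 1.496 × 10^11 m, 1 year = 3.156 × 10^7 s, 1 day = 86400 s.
T₁ = 0.2539 years = 8.01308 × 10^6 s
T₂ = 2.164 days = 186970 s
a₁ = 0.6131 AU = 9.17198 × 10^10 m
Kepler's third law: (T₂/T₁)² = (a₂/a₁)³  ⇒  a₂ = a₁ (T₂/T₁)^(2/3)
T₂/T₁ = 0.023333
(T₂/T₁)^(2/3) = 0.0816546
a₂ = 9.17198 × 10^10 m × 0.0816546 = 7.48934 × 10^9 m ≈ 0.05006 AU

Final answer: a₂ = 0.05006 AU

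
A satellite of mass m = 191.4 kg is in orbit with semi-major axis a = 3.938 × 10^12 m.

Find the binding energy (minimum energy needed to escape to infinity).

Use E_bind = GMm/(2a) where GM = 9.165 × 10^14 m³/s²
a = 3.938 × 10^12 m
GM = 9.165 × 10^14 m³/s²
m = 191.4 kg
GMm = 9.165 × 10^14 × 191.4 = 1.75418 × 10^17 m³·kg/s²
2a = 7.876 × 10^12 m
E_bind = GMm/(2a) = 22272.5 J ≈ 22.27 kJ

Final answer: 22.27 kJ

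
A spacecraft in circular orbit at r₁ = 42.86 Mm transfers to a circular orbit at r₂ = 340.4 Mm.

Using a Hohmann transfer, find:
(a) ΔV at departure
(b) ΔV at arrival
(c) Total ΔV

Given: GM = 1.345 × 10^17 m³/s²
r₁ = 42.86 Mm = 4.286 × 10^7 m
r₂ = 340.4 Mm = 3.404 × 10^8 m
GM = 1.345 × 10^17 m³/s²
Transfer ellipse: a_t = (r₁ + r₂)/2 = 1.9163 × 10^8 m
Circular speed at r₁: v₁ = √(GM/r₁) = 56019 m/s
Transfer speed at r₁ (periapsis): v₁ₜ = √(GM(2/r₁ − 1/a_t)) = 74661.7 m/s
(a) ΔV₁ = v₁ₜ − v₁ = 18642.8 m/s ≈ 18.64 km/s
Circular speed at r₂: v₂ = √(GM/r₂) = 19877.7 m/s
Transfer speed at r₂ (apoapsis): v₂ₜ = √(GM(2/r₂ − 1/a_t)) = 9400.71 m/s
(b) ΔV₂ = v₂ − v₂ₜ = 10477 m/s ≈ 10.48 km/s
(c) ΔV_total = ΔV₁ + ΔV₂ = 29119.8 m/s ≈ 29.12 km/s

Final answer:
(a) ΔV₁ = 18.64 km/s
(b) ΔV₂ = 10.48 km/s
(c) ΔV_total = 29.12 km/s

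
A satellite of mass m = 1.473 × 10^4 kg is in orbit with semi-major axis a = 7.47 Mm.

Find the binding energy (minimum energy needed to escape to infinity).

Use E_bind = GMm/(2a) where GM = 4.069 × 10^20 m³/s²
a = 7.47 Mm = 7.47 × 10^6 m
GM = 4.069 × 10^20 m³/s²
m = 1.473 × 10^4 kg
GMm = 4.069 × 10^20 × 14730 = 5.99364 × 10^24 m³·kg/s²
2a = 1.494 × 10^7 m
E_bind = GMm/(2a) = 4.01181 × 10^17 J ≈ 401.2 PJ

Final answer: 401.2 PJ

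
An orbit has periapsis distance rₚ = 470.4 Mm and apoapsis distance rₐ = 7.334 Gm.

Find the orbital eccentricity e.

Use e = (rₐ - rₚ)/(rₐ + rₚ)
rₚ = 470.4 Mm = 4.704 × 10^8 m
rₐ = 7.334 Gm = 7.334 × 10^9 m
rₐ − rₚ = 6.8636 × 10^9 m
rₐ + rₚ = 7.8044 × 10^9 m
e = (rₐ − rₚ)/(rₐ + rₚ) = 0.879453

Final answer: e = 0.8795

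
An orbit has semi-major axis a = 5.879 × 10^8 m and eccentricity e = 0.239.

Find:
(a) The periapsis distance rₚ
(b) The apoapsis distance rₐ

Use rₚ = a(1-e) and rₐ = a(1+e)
a = 5.879 × 10^8 m
e = 0.239:  1 − e = 0.761,  1 + e = 1.239
(a) rₚ = a(1 − e) = 5.879 × 10^8 m × 0.761 = 4.47392 × 10^8 m ≈ 4.474 × 10^8 m
(b) rₐ = a(1 + e) = 5.879 × 10^8 m × 1.239 = 7.28408 × 10^8 m ≈ 7.284 × 10^8 m

Final answer:
(a) rₚ = 4.474 × 10^8 m
(b) rₐ = 7.284 × 10^8 m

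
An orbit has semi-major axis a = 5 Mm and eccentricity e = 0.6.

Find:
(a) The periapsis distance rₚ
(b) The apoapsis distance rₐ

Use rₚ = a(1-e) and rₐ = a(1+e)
a = 5 Mm = 5 × 10^6 m
e = 0.6:  1 − e = 0.4,  1 + e = 1.6
(a) rₚ = a(1 − e) = 5 × 10^6 m × 0.4 = 2 × 10^6 m ≈ 2 Mm
(b) rₐ = a(1 + e) = 5 × 10^6 m × 1.6 = 8 × 10^6 m ≈ 8 Mm

Final answer:
(a) rₚ = 2 Mm
(b) rₐ = 8 Mm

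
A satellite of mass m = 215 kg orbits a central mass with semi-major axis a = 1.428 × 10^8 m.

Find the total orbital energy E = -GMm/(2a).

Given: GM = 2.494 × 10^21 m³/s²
a = 1.428 × 10^8 m
GM = 2.494 × 10^21 m³/s²
2a = 2.856 × 10^8 m
GMm = 2.494 × 10^21 × 215 = 5.3621 × 10^23 m³·kg/s²
E = −GMm/(2a) = -1.87749 × 10^15 J ≈ -1.877 PJ

Final answer: -1.877 PJ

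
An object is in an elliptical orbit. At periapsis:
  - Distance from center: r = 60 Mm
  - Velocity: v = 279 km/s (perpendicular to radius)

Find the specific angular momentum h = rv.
r = 60 Mm = 6 × 10^7 m
v = 279 km/s = 279000 m/s
h = rv = 6 × 10^7 × 279000 = 1.674 × 10^13 m²/s ≈ 1.674 × 10^13 m²/s

Final answer: h = 1.674 × 10^13 m²/s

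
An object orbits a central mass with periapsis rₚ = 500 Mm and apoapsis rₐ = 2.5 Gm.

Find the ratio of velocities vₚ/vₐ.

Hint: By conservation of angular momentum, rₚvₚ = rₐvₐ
rₚ = 500 Mm = 5 × 10^8 m
rₐ = 2.5 Gm = 2.5 × 10^9 m
rₚvₚ = rₐvₐ  ⇒  vₚ/vₐ = rₐ/rₚ
vₚ/vₐ = (2.5 × 10^9) / (5 × 10^8) = 5

Final answer: vₚ/vₐ = 5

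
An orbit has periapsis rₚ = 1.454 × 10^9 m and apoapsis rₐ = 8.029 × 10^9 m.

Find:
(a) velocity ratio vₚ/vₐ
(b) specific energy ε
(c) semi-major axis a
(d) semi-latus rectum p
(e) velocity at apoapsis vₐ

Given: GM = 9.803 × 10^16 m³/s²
rₚ = 1.454 × 10^9 m
rₐ = 8.029 × 10^9 m
GM = 9.803 × 10^16 m³/s²
a = (rₚ + rₐ)/2 = 4.7415 × 10^9 m
e = (rₐ − rₚ)/(rₐ + rₚ) = (6.575 × 10^9) / (9.483 × 10^9) = 0.693346
(a) vₚ/vₐ = rₐ/rₚ (angular momentum) = (8.029 × 10^9) / (1.454 × 10^9) = 5.52201 ≈ 5.522
(b) 2a = 9.483 × 10^9 m;  ε = −GM/(2a) = -1.03374 × 10^7 J/kg ≈ -10.34 MJ/kg
(c) a = 4.7415 × 10^9 m ≈ 4.742 × 10^9 m
(d) 1 − e² = 0.519271;  p = a(1 − e²) = 4.7415 × 10^9 × 0.519271 = 2.46213 × 10^9 m ≈ 2.462 × 10^9 m
(e) vₐ² = GM (2/rₐ − 1/a) = 9.803 × 10^16 × (2.49097 × 10^-10 − 2.10904 × 10^-10) = 3.74409 × 10^6 m²/s²;  vₐ = 1934.96 m/s ≈ 1.935 km/s

Final answer:
(a) velocity ratio vₚ/vₐ = 5.522
(b) specific energy ε = -10.34 MJ/kg
(c) semi-major axis a = 4.742 × 10^9 m
(d) semi-latus rectum p = 2.462 × 10^9 m
(e) velocity at apoapsis vₐ = 1.935 km/s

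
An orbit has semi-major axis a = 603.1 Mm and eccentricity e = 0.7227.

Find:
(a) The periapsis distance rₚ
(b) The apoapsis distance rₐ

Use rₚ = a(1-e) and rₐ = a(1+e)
a = 603.1 Mm = 6.031 × 10^8 m
e = 0.7227:  1 − e = 0.2773,  1 + e = 1.7227
(a) rₚ = a(1 − e) = 6.031 × 10^8 m × 0.2773 = 1.6724 × 10^8 m ≈ 167.2 Mm
(b) rₐ = a(1 + e) = 6.031 × 10^8 m × 1.7227 = 1.03896 × 10^9 m ≈ 1.039 Gm

Final answer:
(a) rₚ = 167.2 Mm
(b) rₐ = 1.039 Gm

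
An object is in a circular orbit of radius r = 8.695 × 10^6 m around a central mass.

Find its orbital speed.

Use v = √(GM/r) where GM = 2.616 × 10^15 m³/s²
r = 8.695 × 10^6 m
GM = 2.616 × 10^15 m³/s²
GM/r = (2.616 × 10^15) / (8.695 × 10^6) = 3.00863 × 10^8 m²/s²
v = √(GM/r) = 17345.4 m/s ≈ 17.35 km/s

Final answer: 17.35 km/s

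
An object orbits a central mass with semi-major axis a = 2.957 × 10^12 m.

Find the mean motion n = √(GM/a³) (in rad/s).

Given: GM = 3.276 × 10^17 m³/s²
a = 2.957 × 10^12 m
GM = 3.276 × 10^17 m³/s²
a³ = 2.58556 × 10^37 m³
GM/a³ = (3.276 × 10^17) / (2.58556 × 10^37) = 1.26704 × 10^-20 s⁻²
n = √(GM/a³) = 1.12563 × 10^-10 rad/s ≈ 1.126 × 10^-10 rad/s

Final answer: n = 1.126 × 10^-10 rad/s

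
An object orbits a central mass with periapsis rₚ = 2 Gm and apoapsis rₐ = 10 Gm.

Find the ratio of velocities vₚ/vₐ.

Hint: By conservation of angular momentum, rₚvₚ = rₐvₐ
rₚ = 2 Gm = 2 × 10^9 m
rₐ = 10 Gm = 1 × 10^10 m
rₚvₚ = rₐvₐ  ⇒  vₚ/vₐ = rₐ/rₚ
vₚ/vₐ = (1 × 10^10) / (2 × 10^9) = 5

Final answer: vₚ/vₐ = 5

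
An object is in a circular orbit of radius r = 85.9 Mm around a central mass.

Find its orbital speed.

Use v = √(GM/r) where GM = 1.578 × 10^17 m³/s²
r = 85.9 Mm = 8.59 × 10^7 m
GM = 1.578 × 10^17 m³/s²
GM/r = (1.578 × 10^17) / (8.59 × 10^7) = 1.83702 × 10^9 m²/s²
v = √(GM/r) = 42860.5 m/s ≈ 42.86 km/s

Final answer: 42.86 km/s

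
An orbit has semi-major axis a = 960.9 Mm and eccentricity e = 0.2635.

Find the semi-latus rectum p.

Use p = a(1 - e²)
a = 960.9 Mm = 9.609 × 10^8 m
e = 0.2635,  e² = 0.0694323,  1 − e² = 0.930568
p = a(1 − e²) = 9.609 × 10^8 m × 0.930568 = 8.94183 × 10^8 m ≈ 894.2 Mm

Final answer: p = 894.2 Mm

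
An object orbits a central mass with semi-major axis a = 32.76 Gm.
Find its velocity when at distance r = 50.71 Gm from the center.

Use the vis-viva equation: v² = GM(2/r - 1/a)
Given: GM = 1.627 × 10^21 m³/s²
a = 32.76 Gm = 3.276 × 10^10 m
r = 50.71 Gm = 5.071 × 10^10 m
GM = 1.627 × 10^21 m³/s²
2/r − 1/a = 3.944 × 10^-11 − 3.0525 × 10^-11 = 8.91492 × 10^-12 m⁻¹
v² = GM (2/r − 1/a) = 1.45046 × 10^10 m²/s²
v = 120435 m/s ≈ 120.4 km/s

Final answer: 120.4 km/s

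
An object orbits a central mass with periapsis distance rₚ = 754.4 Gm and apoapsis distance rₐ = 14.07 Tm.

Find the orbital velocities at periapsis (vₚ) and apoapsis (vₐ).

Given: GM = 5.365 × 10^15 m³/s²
rₚ = 754.4 Gm = 7.544 × 10^11 m
rₐ = 14.07 Tm = 1.407 × 10^13 m
GM = 5.365 × 10^15 m³/s²
a = (rₚ + rₐ)/2 = 7.4122 × 10^12 m
Vis-viva: v² = GM (2/r − 1/a)
vₚ² = 5.365 × 10^15 × (2.65111 × 10^-12 − 1.34913 × 10^-13) = 13499.4 m²/s²
vₚ = 116.187 m/s ≈ 116.2 m/s
vₐ² = 5.365 × 10^15 × (1.42146 × 10^-13 − 1.34913 × 10^-13) = 38.8088 m²/s²
vₐ = 6.22967 m/s ≈ 6.23 m/s

Final answer: vₚ = 116.2 m/s, vₐ = 6.23 m/s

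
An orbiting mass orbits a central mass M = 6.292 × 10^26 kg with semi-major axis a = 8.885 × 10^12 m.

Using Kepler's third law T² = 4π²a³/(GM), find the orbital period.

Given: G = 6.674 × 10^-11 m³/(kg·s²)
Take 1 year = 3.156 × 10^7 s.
M = 6.292 × 10^26 kg
GM = G × M = 6.674 × 10^-11 × 6.292 × 10^26 = 4.19928 × 10^16 m³/s²
a = 8.885 × 10^12 m
a³ = 7.01411 × 10^38 m³
T = 2π √(a³/GM) = 2π √((7.01411 × 10^38) / (4.19928 × 10^16)) = 2π × 1.29241 × 10^11 s
T = 8.12042 × 10^11 s ≈ 2.573 × 10^4 years

Final answer: 2.573 × 10^4 years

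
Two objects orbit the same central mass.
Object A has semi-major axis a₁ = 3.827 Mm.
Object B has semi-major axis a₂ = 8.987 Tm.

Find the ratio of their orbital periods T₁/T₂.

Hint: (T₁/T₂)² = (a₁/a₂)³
a₁ = 3.827 Mm = 3.827 × 10^6 m
a₂ = 8.987 Tm = 8.987 × 10^12 m
a₁/a₂ = 4.25837 × 10^-7
T₁/T₂ = (a₁/a₂)^(3/2) = (4.25837 × 10^-7)^1.5 = 2.77885 × 10^-10

Final answer: T₁/T₂ = 2.779 × 10^-10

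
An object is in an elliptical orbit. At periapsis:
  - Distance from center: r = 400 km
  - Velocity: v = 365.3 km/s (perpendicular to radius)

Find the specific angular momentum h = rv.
r = 400 km = 400000 m
v = 365.3 km/s = 365300 m/s
h = rv = 400000 × 365300 = 1.4612 × 10^11 m²/s ≈ 1.461 × 10^11 m²/s

Final answer: h = 1.461 × 10^11 m²/s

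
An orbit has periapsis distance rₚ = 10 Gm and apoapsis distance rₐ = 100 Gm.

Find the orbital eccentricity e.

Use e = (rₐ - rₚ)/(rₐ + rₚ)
rₚ = 10 Gm = 1 × 10^10 m
rₐ = 100 Gm = 1 × 10^11 m
rₐ − rₚ = 9 × 10^10 m
rₐ + rₚ = 1.1 × 10^11 m
e = (rₐ − rₚ)/(rₐ + rₚ) = 0.818182

Final answer: e = 0.8182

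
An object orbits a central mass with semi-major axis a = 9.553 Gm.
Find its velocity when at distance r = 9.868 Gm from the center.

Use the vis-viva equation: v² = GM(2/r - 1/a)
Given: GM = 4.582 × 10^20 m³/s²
a = 9.553 Gm = 9.553 × 10^9 m
r = 9.868 Gm = 9.868 × 10^9 m
GM = 4.582 × 10^20 m³/s²
2/r − 1/a = 2.02675 × 10^-10 − 1.04679 × 10^-10 = 9.79962 × 10^-11 m⁻¹
v² = GM (2/r − 1/a) = 4.49018 × 10^10 m²/s²
v = 211901 m/s ≈ 211.9 km/s

Final answer: 211.9 km/s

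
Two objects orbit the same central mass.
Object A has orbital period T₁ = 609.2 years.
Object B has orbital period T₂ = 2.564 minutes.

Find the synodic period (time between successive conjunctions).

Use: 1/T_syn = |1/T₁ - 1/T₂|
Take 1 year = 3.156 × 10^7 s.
T₁ = 609.2 years = 1.92264 × 10^10 s
T₂ = 2.564 minutes = 153.84 s
1/T₁ = 5.20119 × 10^-11 s⁻¹
1/T₂ = 0.00650026 s⁻¹
|1/T₁ − 1/T₂| = 0.00650026 s⁻¹
T_syn = 1 / |1/T₁ − 1/T₂| = 153.84 s ≈ 2.564 minutes

Final answer: T_syn = 2.564 minutes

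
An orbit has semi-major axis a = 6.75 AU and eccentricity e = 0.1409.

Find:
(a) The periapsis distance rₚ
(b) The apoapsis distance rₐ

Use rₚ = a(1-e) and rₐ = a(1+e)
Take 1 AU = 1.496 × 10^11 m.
a = 6.75 AU = 1.0098 × 10^12 m
e = 0.1409:  1 − e = 0.8591,  1 + e = 1.1409
(a) rₚ = a(1 − e) = 1.0098 × 10^12 m × 0.8591 = 8.67519 × 10^11 m ≈ 5.799 AU
(b) rₐ = a(1 + e) = 1.0098 × 10^12 m × 1.1409 = 1.15208 × 10^12 m ≈ 7.701 AU

Final answer:
(a) rₚ = 5.799 AU
(b) rₐ = 7.701 AU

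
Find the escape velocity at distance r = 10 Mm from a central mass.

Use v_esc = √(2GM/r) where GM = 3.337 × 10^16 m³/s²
r = 10 Mm = 1 × 10^7 m
GM = 3.337 × 10^16 m³/s²
2GM/r = 2 × (3.337 × 10^16) / (1 × 10^7) = 6.674 × 10^9 m²/s²
v_esc = √(2GM/r) = 81694.6 m/s ≈ 81.69 km/s

Final answer: 81.69 km/s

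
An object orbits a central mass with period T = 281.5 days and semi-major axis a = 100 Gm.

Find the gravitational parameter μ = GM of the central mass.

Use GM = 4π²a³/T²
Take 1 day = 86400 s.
T = 281.5 days = 2.43216 × 10^7 s
a = 100 Gm = 1 × 10^11 m
a³ = 1 × 10^33 m³
T² = 5.9154 × 10^14 s²
GM = 4π² × (1 × 10^33) / (5.9154 × 10^14) = 6.67383 × 10^19 m³/s²
GM ≈ 6.674 × 10^19 m³/s²

Final answer: GM = 6.674 × 10^19 m³/s²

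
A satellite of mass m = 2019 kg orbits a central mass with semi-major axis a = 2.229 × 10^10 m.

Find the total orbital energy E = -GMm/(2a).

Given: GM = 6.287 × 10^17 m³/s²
a = 2.229 × 10^10 m
GM = 6.287 × 10^17 m³/s²
2a = 4.458 × 10^10 m
GMm = 6.287 × 10^17 × 2019 = 1.26935 × 10^21 m³·kg/s²
E = −GMm/(2a) = -2.84734 × 10^10 J ≈ -28.47 GJ

Final answer: -28.47 GJ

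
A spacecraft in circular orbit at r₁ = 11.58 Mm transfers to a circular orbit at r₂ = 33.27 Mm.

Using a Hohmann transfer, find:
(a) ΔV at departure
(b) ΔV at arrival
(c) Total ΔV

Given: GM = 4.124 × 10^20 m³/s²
r₁ = 11.58 Mm = 1.158 × 10^7 m
r₂ = 33.27 Mm = 3.327 × 10^7 m
GM = 4.124 × 10^20 m³/s²
Transfer ellipse: a_t = (r₁ + r₂)/2 = 2.2425 × 10^7 m
Circular speed at r₁: v₁ = √(GM/r₁) = 5.96767 × 10^6 m/s
Transfer speed at r₁ (periapsis): v₁ₜ = √(GM(2/r₁ − 1/a_t)) = 7.26884 × 10^6 m/s
(a) ΔV₁ = v₁ₜ − v₁ = 1.30117 × 10^6 m/s ≈ 1301 km/s
Circular speed at r₂: v₂ = √(GM/r₂) = 3.52073 × 10^6 m/s
Transfer speed at r₂ (apoapsis): v₂ₜ = √(GM(2/r₂ − 1/a_t)) = 2.53 × 10^6 m/s
(b) ΔV₂ = v₂ − v₂ₜ = 990729 m/s ≈ 990.7 km/s
(c) ΔV_total = ΔV₁ + ΔV₂ = 2.2919 × 10^6 m/s ≈ 2292 km/s

Final answer:
(a) ΔV₁ = 1301 km/s
(b) ΔV₂ = 990.7 km/s
(c) ΔV_total = 2292 km/s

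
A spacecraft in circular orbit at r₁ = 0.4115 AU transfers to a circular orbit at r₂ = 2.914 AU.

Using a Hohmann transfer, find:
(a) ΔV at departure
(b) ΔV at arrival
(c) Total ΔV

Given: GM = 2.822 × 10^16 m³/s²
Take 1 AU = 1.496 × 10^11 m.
r₁ = 0.4115 AU = 6.15604 × 10^10 m
r₂ = 2.914 AU = 4.35934 × 10^11 m
GM = 2.822 × 10^16 m³/s²
Transfer ellipse: a_t = (r₁ + r₂)/2 = 2.48747 × 10^11 m
Circular speed at r₁: v₁ = √(GM/r₁) = 677.061 m/s
Transfer speed at r₁ (periapsis): v₁ₜ = √(GM(2/r₁ − 1/a_t)) = 896.312 m/s
(a) ΔV₁ = v₁ₜ − v₁ = 219.251 m/s ≈ 219.3 m/s
Circular speed at r₂: v₂ = √(GM/r₂) = 254.43 m/s
Transfer speed at r₂ (apoapsis): v₂ₜ = √(GM(2/r₂ − 1/a_t)) = 126.573 m/s
(b) ΔV₂ = v₂ − v₂ₜ = 127.857 m/s ≈ 127.9 m/s
(c) ΔV_total = ΔV₁ + ΔV₂ = 347.108 m/s ≈ 347.1 m/s

Final answer:
(a) ΔV₁ = 219.3 m/s
(b) ΔV₂ = 127.9 m/s
(c) ΔV_total = 347.1 m/s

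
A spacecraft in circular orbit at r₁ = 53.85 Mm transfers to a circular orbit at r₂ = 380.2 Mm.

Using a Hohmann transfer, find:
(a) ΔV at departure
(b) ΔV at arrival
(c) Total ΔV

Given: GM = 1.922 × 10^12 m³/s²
r₁ = 53.85 Mm = 5.385 × 10^7 m
r₂ = 380.2 Mm = 3.802 × 10^8 m
GM = 1.922 × 10^12 m³/s²
Transfer ellipse: a_t = (r₁ + r₂)/2 = 2.17025 × 10^8 m
Circular speed at r₁: v₁ = √(GM/r₁) = 188.923 m/s
Transfer speed at r₁ (periapsis): v₁ₜ = √(GM(2/r₁ − 1/a_t)) = 250.055 m/s
(a) ΔV₁ = v₁ₜ − v₁ = 61.1321 m/s ≈ 61.13 m/s
Circular speed at r₂: v₂ = √(GM/r₂) = 71.1002 m/s
Transfer speed at r₂ (apoapsis): v₂ₜ = √(GM(2/r₂ − 1/a_t)) = 35.4167 m/s
(b) ΔV₂ = v₂ − v₂ₜ = 35.6834 m/s ≈ 35.68 m/s
(c) ΔV_total = ΔV₁ + ΔV₂ = 96.8156 m/s ≈ 96.82 m/s

Final answer:
(a) ΔV₁ = 61.13 m/s
(b) ΔV₂ = 35.68 m/s
(c) ΔV_total = 96.82 m/s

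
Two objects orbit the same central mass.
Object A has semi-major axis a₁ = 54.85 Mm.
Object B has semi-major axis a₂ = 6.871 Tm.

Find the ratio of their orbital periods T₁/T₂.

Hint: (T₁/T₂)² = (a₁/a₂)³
a₁ = 54.85 Mm = 5.485 × 10^7 m
a₂ = 6.871 Tm = 6.871 × 10^12 m
a₁/a₂ = 7.98283 × 10^-6
T₁/T₂ = (a₁/a₂)^(3/2) = (7.98283 × 10^-6)^1.5 = 2.25546 × 10^-8

Final answer: T₁/T₂ = 2.255 × 10^-8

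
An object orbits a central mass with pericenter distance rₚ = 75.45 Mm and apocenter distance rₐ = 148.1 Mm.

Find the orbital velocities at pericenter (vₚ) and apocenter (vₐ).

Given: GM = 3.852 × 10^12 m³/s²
rₚ = 75.45 Mm = 7.545 × 10^7 m
rₐ = 148.1 Mm = 1.481 × 10^8 m
GM = 3.852 × 10^12 m³/s²
a = (rₚ + rₐ)/2 = 1.11775 × 10^8 m
Vis-viva: v² = GM (2/r − 1/a)
vₚ² = 3.852 × 10^12 × (2.65076 × 10^-8 − 8.94654 × 10^-9) = 67645.3 m²/s²
vₚ = 260.087 m/s ≈ 260.1 m/s
vₐ² = 3.852 × 10^12 × (1.35044 × 10^-8 − 8.94654 × 10^-9) = 17556.8 m²/s²
vₐ = 132.502 m/s ≈ 132.5 m/s

Final answer: vₚ = 260.1 m/s, vₐ = 132.5 m/s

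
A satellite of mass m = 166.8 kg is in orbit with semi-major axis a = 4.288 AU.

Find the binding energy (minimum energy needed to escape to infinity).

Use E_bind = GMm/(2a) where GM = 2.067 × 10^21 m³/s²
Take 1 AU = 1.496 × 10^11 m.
a = 4.288 AU = 6.41485 × 10^11 m
GM = 2.067 × 10^21 m³/s²
m = 166.8 kg
GMm = 2.067 × 10^21 × 166.8 = 3.44776 × 10^23 m³·kg/s²
2a = 1.28297 × 10^12 m
E_bind = GMm/(2a) = 2.68732 × 10^11 J ≈ 268.7 GJ

Final answer: 268.7 GJ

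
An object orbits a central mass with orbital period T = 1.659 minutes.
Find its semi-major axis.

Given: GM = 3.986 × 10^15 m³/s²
T = 1.659 minutes = 99.54 s
GM = 3.986 × 10^15 m³/s²
Kepler's third law: a³ = GM T² / (4π²)
T² = 9908.21 s²
a³ = (3.986 × 10^15) × 9908.21 / (4π²) = 1.0004 × 10^18 m³
a = (a³)^(1/3) = 1.00013 × 10^6 m ≈ 1 Mm

Final answer: 1 Mm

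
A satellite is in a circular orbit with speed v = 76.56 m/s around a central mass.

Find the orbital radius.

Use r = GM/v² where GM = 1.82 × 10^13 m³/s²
v = 76.56 m/s
GM = 1.82 × 10^13 m³/s²
v² = 5861.43 m²/s²
r = GM/v² = (1.82 × 10^13) / 5861.43 = 3.10504 × 10^9 m ≈ 3.105 Gm

Final answer: 3.105 Gm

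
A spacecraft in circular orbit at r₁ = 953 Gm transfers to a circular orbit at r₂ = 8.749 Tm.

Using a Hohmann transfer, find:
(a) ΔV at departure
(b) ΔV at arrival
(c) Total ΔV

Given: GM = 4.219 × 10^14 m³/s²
r₁ = 953 Gm = 9.53 × 10^11 m
r₂ = 8.749 Tm = 8.749 × 10^12 m
GM = 4.219 × 10^14 m³/s²
Transfer ellipse: a_t = (r₁ + r₂)/2 = 4.851 × 10^12 m
Circular speed at r₁: v₁ = √(GM/r₁) = 21.0406 m/s
Transfer speed at r₁ (periapsis): v₁ₜ = √(GM(2/r₁ − 1/a_t)) = 28.2567 m/s
(a) ΔV₁ = v₁ₜ − v₁ = 7.21612 m/s ≈ 7.216 m/s
Circular speed at r₂: v₂ = √(GM/r₂) = 6.94425 m/s
Transfer speed at r₂ (apoapsis): v₂ₜ = √(GM(2/r₂ − 1/a_t)) = 3.07791 m/s
(b) ΔV₂ = v₂ − v₂ₜ = 3.86634 m/s ≈ 3.866 m/s
(c) ΔV_total = ΔV₁ + ΔV₂ = 11.0825 m/s ≈ 11.08 m/s

Final answer:
(a) ΔV₁ = 7.216 m/s
(b) ΔV₂ = 3.866 m/s
(c) ΔV_total = 11.08 m/s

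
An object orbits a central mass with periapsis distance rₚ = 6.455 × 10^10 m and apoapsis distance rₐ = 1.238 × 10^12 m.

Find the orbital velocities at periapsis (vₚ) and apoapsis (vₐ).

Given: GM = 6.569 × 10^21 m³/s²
rₚ = 6.455 × 10^10 m
rₐ = 1.238 × 10^12 m
GM = 6.569 × 10^21 m³/s²
a = (rₚ + rₐ)/2 = 6.51275 × 10^11 m
Vis-viva: v² = GM (2/r − 1/a)
vₚ² = 6.569 × 10^21 × (3.09837 × 10^-11 − 1.53545 × 10^-12) = 1.93446 × 10^11 m²/s²
vₚ = 439825 m/s ≈ 439.8 km/s
vₐ² = 6.569 × 10^21 × (1.61551 × 10^-12 − 1.53545 × 10^-12) = 5.25909 × 10^8 m²/s²
vₐ = 22932.7 m/s ≈ 22.93 km/s

Final answer: vₚ = 439.8 km/s, vₐ = 22.93 km/s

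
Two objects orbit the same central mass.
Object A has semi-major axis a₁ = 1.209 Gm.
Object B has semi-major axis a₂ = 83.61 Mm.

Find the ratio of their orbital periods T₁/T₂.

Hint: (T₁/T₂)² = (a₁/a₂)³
a₁ = 1.209 Gm = 1.209 × 10^9 m
a₂ = 83.61 Mm = 8.361 × 10^7 m
a₁/a₂ = 14.46
T₁/T₂ = (a₁/a₂)^(3/2) = (14.46)^1.5 = 54.986

Final answer: T₁/T₂ = 54.99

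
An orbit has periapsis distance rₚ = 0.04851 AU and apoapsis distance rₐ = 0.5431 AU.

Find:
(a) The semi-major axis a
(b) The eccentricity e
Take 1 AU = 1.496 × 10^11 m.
rₚ = 0.04851 AU = 7.2571 × 10^9 m
rₐ = 0.5431 AU = 8.12478 × 10^10 m
(a) a = (rₚ + rₐ)/2 = 4.42524 × 10^10 m ≈ 0.2958 AU
(b) e = (rₐ − rₚ)/(rₐ + rₚ) = (7.39907 × 10^10) / (8.85049 × 10^10) = 0.836007

Final answer:
(a) a = 0.2958 AU
(b) e = 0.836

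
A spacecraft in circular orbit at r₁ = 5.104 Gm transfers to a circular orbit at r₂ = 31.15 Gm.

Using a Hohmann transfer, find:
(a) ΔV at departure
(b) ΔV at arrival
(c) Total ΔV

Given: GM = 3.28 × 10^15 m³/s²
r₁ = 5.104 Gm = 5.104 × 10^9 m
r₂ = 31.15 Gm = 3.115 × 10^10 m
GM = 3.28 × 10^15 m³/s²
Transfer ellipse: a_t = (r₁ + r₂)/2 = 1.8127 × 10^10 m
Circular speed at r₁: v₁ = √(GM/r₁) = 801.644 m/s
Transfer speed at r₁ (periapsis): v₁ₜ = √(GM(2/r₁ − 1/a_t)) = 1050.87 m/s
(a) ΔV₁ = v₁ₜ − v₁ = 249.223 m/s ≈ 249.2 m/s
Circular speed at r₂: v₂ = √(GM/r₂) = 324.495 m/s
Transfer speed at r₂ (apoapsis): v₂ₜ = √(GM(2/r₂ − 1/a_t)) = 172.187 m/s
(b) ΔV₂ = v₂ − v₂ₜ = 152.308 m/s ≈ 152.3 m/s
(c) ΔV_total = ΔV₁ + ΔV₂ = 401.531 m/s ≈ 401.5 m/s

Final answer:
(a) ΔV₁ = 249.2 m/s
(b) ΔV₂ = 152.3 m/s
(c) ΔV_total = 401.5 m/s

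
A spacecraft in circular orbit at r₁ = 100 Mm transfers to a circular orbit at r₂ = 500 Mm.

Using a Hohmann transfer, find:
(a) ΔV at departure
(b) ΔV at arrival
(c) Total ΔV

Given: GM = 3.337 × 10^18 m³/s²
r₁ = 100 Mm = 1 × 10^8 m
r₂ = 500 Mm = 5 × 10^8 m
GM = 3.337 × 10^18 m³/s²
Transfer ellipse: a_t = (r₁ + r₂)/2 = 3 × 10^8 m
Circular speed at r₁: v₁ = √(GM/r₁) = 182675 m/s
Transfer speed at r₁ (periapsis): v₁ₜ = √(GM(2/r₁ − 1/a_t)) = 235832 m/s
(a) ΔV₁ = v₁ₜ − v₁ = 53157.3 m/s ≈ 53.16 km/s
Circular speed at r₂: v₂ = √(GM/r₂) = 81694.6 m/s
Transfer speed at r₂ (apoapsis): v₂ₜ = √(GM(2/r₂ − 1/a_t)) = 47166.4 m/s
(b) ΔV₂ = v₂ − v₂ₜ = 34528.2 m/s ≈ 34.53 km/s
(c) ΔV_total = ΔV₁ + ΔV₂ = 87685.5 m/s ≈ 87.69 km/s

Final answer:
(a) ΔV₁ = 53.16 km/s
(b) ΔV₂ = 34.53 km/s
(c) ΔV_total = 87.69 km/s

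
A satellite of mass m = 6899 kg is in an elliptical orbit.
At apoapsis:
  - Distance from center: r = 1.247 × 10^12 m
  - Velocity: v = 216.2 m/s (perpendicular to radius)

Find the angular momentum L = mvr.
r = 1.247 × 10^12 m
v = 216.2 m/s
vr = 216.2 × 1.247 × 10^12 = 2.69601 × 10^14 m²/s
L = m × vr = 6899 × 2.69601 × 10^14 = 1.85998 × 10^18 kg·m²/s ≈ 1.86 × 10^18 kg·m²/s

Final answer: L = 1.86 × 10^18 kg·m²/s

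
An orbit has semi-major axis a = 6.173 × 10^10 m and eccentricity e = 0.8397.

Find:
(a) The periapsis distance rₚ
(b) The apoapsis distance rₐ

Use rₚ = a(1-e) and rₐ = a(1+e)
a = 6.173 × 10^10 m
e = 0.8397:  1 − e = 0.1603,  1 + e = 1.8397
(a) rₚ = a(1 − e) = 6.173 × 10^10 m × 0.1603 = 9.89532 × 10^9 m ≈ 9.895 × 10^9 m
(b) rₐ = a(1 + e) = 6.173 × 10^10 m × 1.8397 = 1.13565 × 10^11 m ≈ 1.136 × 10^11 m

Final answer:
(a) rₚ = 9.895 × 10^9 m
(b) rₐ = 1.136 × 10^11 m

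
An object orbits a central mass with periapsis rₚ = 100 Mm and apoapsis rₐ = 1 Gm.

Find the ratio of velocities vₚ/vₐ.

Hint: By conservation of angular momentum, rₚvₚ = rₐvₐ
rₚ = 100 Mm = 1 × 10^8 m
rₐ = 1 Gm = 1 × 10^9 m
rₚvₚ = rₐvₐ  ⇒  vₚ/vₐ = rₐ/rₚ
vₚ/vₐ = (1 × 10^9) / (1 × 10^8) = 10

Final answer: vₚ/vₐ = 10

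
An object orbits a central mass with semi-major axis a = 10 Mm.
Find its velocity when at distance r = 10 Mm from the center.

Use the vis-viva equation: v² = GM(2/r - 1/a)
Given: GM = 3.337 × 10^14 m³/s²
a = 10 Mm = 1 × 10^7 m
r = 10 Mm = 1 × 10^7 m
GM = 3.337 × 10^14 m³/s²
2/r − 1/a = 2 × 10^-7 − 1 × 10^-7 = 1 × 10^-7 m⁻¹
v² = GM (2/r − 1/a) = 3.337 × 10^7 m²/s²
v = 5776.68 m/s ≈ 5.777 km/s

Final answer: 5.777 km/s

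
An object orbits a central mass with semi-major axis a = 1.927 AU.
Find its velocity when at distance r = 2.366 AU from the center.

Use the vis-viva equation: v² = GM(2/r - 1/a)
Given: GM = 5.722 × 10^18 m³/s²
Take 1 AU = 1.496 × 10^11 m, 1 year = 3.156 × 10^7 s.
a = 1.927 AU = 2.88279 × 10^11 m
r = 2.366 AU = 3.53954 × 10^11 m
GM = 5.722 × 10^18 m³/s²
2/r − 1/a = 5.65046 × 10^-12 − 3.46886 × 10^-12 = 2.1816 × 10^-12 m⁻¹
v² = GM (2/r − 1/a) = 1.24831 × 10^7 m²/s²
v = 3533.14 m/s ≈ 0.7454 AU/year

Final answer: 0.7454 AU/year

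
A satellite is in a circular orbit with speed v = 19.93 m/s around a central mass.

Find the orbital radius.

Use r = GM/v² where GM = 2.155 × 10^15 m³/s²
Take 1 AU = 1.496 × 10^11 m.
v = 19.93 m/s
GM = 2.155 × 10^15 m³/s²
v² = 397.205 m²/s²
r = GM/v² = (2.155 × 10^15) / 397.205 = 5.42541 × 10^12 m ≈ 36.27 AU

Final answer: 36.27 AU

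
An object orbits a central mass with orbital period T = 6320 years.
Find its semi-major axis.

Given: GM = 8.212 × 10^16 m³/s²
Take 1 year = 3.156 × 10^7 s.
T = 6320 years = 1.99459 × 10^11 s
GM = 8.212 × 10^16 m³/s²
Kepler's third law: a³ = GM T² / (4π²)
T² = 3.9784 × 10^22 s²
a³ = (8.212 × 10^16) × (3.9784 × 10^22) / (4π²) = 8.27556 × 10^37 m³
a = (a³)^(1/3) = 4.35778 × 10^12 m ≈ 4.358 × 10^12 m

Final answer: 4.358 × 10^12 m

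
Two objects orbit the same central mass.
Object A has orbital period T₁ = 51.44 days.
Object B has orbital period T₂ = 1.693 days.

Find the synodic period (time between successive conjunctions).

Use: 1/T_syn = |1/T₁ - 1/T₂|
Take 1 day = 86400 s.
T₁ = 51.44 days = 4.44442 × 10^6 s
T₂ = 1.693 days = 146275 s
1/T₁ = 2.25001 × 10^-7 s⁻¹
1/T₂ = 6.83643 × 10^-6 s⁻¹
|1/T₁ − 1/T₂| = 6.61143 × 10^-6 s⁻¹
T_syn = 1 / |1/T₁ − 1/T₂| = 151253 s ≈ 1.751 days

Final answer: T_syn = 1.751 days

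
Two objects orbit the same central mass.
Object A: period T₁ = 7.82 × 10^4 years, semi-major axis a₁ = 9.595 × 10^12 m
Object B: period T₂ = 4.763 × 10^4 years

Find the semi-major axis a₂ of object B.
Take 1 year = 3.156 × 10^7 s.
T₁ = 7.82 × 10^4 years = 2.46799 × 10^12 s
T₂ = 4.763 × 10^4 years = 1.5032 × 10^12 s
a₁ = 9.595 × 10^12 m
Kepler's third law: (T₂/T₁)² = (a₂/a₁)³  ⇒  a₂ = a₁ (T₂/T₁)^(2/3)
T₂/T₁ = 0.609079
(T₂/T₁)^(2/3) = 0.718537
a₂ = 9.595 × 10^12 m × 0.718537 = 6.89436 × 10^12 m ≈ 6.894 × 10^12 m

Final answer: a₂ = 6.894 × 10^12 m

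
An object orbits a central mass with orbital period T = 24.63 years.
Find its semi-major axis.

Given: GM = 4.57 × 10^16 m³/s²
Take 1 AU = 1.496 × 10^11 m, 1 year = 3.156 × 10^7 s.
T = 24.63 years = 7.77323 × 10^8 s
GM = 4.57 × 10^16 m³/s²
Kepler's third law: a³ = GM T² / (4π²)
T² = 6.04231 × 10^17 s²
a³ = (4.57 × 10^16) × (6.04231 × 10^17) / (4π²) = 6.99454 × 10^32 m³
a = (a³)^(1/3) = 8.87673 × 10^10 m ≈ 0.5934 AU

Final answer: 0.5934 AU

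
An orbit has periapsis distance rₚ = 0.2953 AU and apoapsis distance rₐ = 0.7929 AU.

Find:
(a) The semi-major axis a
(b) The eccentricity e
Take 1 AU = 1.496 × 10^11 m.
rₚ = 0.2953 AU = 4.41769 × 10^10 m
rₐ = 0.7929 AU = 1.18618 × 10^11 m
(a) a = (rₚ + rₐ)/2 = 8.13974 × 10^10 m ≈ 0.5441 AU
(b) e = (rₐ − rₚ)/(rₐ + rₚ) = (7.4441 × 10^10) / (1.62795 × 10^11) = 0.457269

Final answer:
(a) a = 0.5441 AU
(b) e = 0.4573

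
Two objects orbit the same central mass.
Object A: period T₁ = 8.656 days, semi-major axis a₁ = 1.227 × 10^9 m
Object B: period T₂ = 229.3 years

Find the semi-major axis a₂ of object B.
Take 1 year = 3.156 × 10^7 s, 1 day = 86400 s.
T₁ = 8.656 days = 747878 s
T₂ = 229.3 years = 7.23671 × 10^9 s
a₁ = 1.227 × 10^9 m
Kepler's third law: (T₂/T₁)² = (a₂/a₁)³  ⇒  a₂ = a₁ (T₂/T₁)^(2/3)
T₂/T₁ = 9676.32
(T₂/T₁)^(2/3) = 454.088
a₂ = 1.227 × 10^9 m × 454.088 = 5.57166 × 10^11 m ≈ 5.572 × 10^11 m

Final answer: a₂ = 5.572 × 10^11 m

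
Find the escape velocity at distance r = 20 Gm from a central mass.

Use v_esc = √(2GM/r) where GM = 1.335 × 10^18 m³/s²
r = 20 Gm = 2 × 10^10 m
GM = 1.335 × 10^18 m³/s²
2GM/r = 2 × (1.335 × 10^18) / (2 × 10^10) = 1.335 × 10^8 m²/s²
v_esc = √(2GM/r) = 11554.2 m/s ≈ 11.55 km/s

Final answer: 11.55 km/s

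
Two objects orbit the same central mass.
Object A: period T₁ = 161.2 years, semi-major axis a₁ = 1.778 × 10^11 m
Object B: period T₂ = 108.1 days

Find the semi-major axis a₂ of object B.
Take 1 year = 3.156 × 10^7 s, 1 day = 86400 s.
T₁ = 161.2 years = 5.08747 × 10^9 s
T₂ = 108.1 days = 9.33984 × 10^6 s
a₁ = 1.778 × 10^11 m
Kepler's third law: (T₂/T₁)² = (a₂/a₁)³  ⇒  a₂ = a₁ (T₂/T₁)^(2/3)
T₂/T₁ = 0.00183585
(T₂/T₁)^(2/3) = 0.0149931
a₂ = 1.778 × 10^11 m × 0.0149931 = 2.66577 × 10^9 m ≈ 2.666 × 10^9 m

Final answer: a₂ = 2.666 × 10^9 m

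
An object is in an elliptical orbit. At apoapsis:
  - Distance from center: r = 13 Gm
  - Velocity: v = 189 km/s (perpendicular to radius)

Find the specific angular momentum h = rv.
r = 13 Gm = 1.3 × 10^10 m
v = 189 km/s = 189000 m/s
h = rv = 1.3 × 10^10 × 189000 = 2.457 × 10^15 m²/s ≈ 2.457 × 10^15 m²/s

Final answer: h = 2.457 × 10^15 m²/s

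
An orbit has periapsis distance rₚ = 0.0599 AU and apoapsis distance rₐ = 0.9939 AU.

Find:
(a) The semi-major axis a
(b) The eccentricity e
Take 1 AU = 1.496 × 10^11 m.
rₚ = 0.0599 AU = 8.96104 × 10^9 m
rₐ = 0.9939 AU = 1.48687 × 10^11 m
(a) a = (rₚ + rₐ)/2 = 7.88242 × 10^10 m ≈ 0.5269 AU
(b) e = (rₐ − rₚ)/(rₐ + rₚ) = (1.39726 × 10^11) / (1.57648 × 10^11) = 0.886316

Final answer:
(a) a = 0.5269 AU
(b) e = 0.8863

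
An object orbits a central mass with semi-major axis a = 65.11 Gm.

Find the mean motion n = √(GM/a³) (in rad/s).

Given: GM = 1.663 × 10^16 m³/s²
a = 65.11 Gm = 6.511 × 10^10 m
GM = 1.663 × 10^16 m³/s²
a³ = 2.76022 × 10^32 m³
GM/a³ = (1.663 × 10^16) / (2.76022 × 10^32) = 6.02489 × 10^-17 s⁻²
n = √(GM/a³) = 7.76202 × 10^-9 rad/s ≈ 7.762 × 10^-9 rad/s

Final answer: n = 7.762 × 10^-9 rad/s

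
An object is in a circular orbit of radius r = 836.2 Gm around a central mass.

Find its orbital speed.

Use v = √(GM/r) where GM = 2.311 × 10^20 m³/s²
r = 836.2 Gm = 8.362 × 10^11 m
GM = 2.311 × 10^20 m³/s²
GM/r = (2.311 × 10^20) / (8.362 × 10^11) = 2.76369 × 10^8 m²/s²
v = √(GM/r) = 16624.4 m/s ≈ 16.62 km/s

Final answer: 16.62 km/s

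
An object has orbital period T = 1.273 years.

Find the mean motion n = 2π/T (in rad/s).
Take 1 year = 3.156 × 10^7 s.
T = 1.273 years = 4.01759 × 10^7 s
n = 2π / (4.01759 × 10^7 s) = 1.56392 × 10^-7 rad/s ≈ 1.564 × 10^-7 rad/s

Final answer: n = 1.564 × 10^-7 rad/s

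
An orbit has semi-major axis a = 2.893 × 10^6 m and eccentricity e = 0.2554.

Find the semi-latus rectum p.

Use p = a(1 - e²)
a = 2.893 × 10^6 m
e = 0.2554,  e² = 0.0652292,  1 − e² = 0.934771
p = a(1 − e²) = 2.893 × 10^6 m × 0.934771 = 2.70429 × 10^6 m ≈ 2.704 × 10^6 m

Final answer: p = 2.704 × 10^6 m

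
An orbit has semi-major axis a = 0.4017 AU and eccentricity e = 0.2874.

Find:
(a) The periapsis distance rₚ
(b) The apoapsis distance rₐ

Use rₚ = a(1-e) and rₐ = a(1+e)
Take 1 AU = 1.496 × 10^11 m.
a = 0.4017 AU = 6.00943 × 10^10 m
e = 0.2874:  1 − e = 0.7126,  1 + e = 1.2874
(a) rₚ = a(1 − e) = 6.00943 × 10^10 m × 0.7126 = 4.28232 × 10^10 m ≈ 0.2863 AU
(b) rₐ = a(1 + e) = 6.00943 × 10^10 m × 1.2874 = 7.73654 × 10^10 m ≈ 0.5171 AU

Final answer:
(a) rₚ = 0.2863 AU
(b) rₐ = 0.5171 AU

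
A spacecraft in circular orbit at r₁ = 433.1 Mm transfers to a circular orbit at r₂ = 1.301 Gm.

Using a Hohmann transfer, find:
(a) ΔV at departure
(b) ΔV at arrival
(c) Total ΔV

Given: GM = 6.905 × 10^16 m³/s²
r₁ = 433.1 Mm = 4.331 × 10^8 m
r₂ = 1.301 Gm = 1.301 × 10^9 m
GM = 6.905 × 10^16 m³/s²
Transfer ellipse: a_t = (r₁ + r₂)/2 = 8.6705 × 10^8 m
Circular speed at r₁: v₁ = √(GM/r₁) = 12626.6 m/s
Transfer speed at r₁ (periapsis): v₁ₜ = √(GM(2/r₁ − 1/a_t)) = 15466.9 m/s
(a) ΔV₁ = v₁ₜ − v₁ = 2840.3 m/s ≈ 2.84 km/s
Circular speed at r₂: v₂ = √(GM/r₂) = 7285.23 m/s
Transfer speed at r₂ (apoapsis): v₂ₜ = √(GM(2/r₂ − 1/a_t)) = 5148.91 m/s
(b) ΔV₂ = v₂ − v₂ₜ = 2136.32 m/s ≈ 2.136 km/s
(c) ΔV_total = ΔV₁ + ΔV₂ = 4976.62 m/s ≈ 4.977 km/s

Final answer:
(a) ΔV₁ = 2.84 km/s
(b) ΔV₂ = 2.136 km/s
(c) ΔV_total = 4.977 km/s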